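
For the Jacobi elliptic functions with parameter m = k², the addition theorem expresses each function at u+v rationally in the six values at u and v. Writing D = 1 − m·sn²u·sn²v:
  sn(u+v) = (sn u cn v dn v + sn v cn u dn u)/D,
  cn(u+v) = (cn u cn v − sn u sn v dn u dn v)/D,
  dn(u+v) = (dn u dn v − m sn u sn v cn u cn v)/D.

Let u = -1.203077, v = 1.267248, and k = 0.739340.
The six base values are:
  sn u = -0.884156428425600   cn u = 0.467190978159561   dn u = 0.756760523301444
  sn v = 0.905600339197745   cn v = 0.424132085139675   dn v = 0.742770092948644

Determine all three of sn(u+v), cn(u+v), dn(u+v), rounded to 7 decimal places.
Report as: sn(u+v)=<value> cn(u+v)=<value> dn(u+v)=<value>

m = k² = 0.5466236356
D = 1 − m·sn²u·sn²v = 0.6495550733397924
sn(u+v) = (sn u·cn v·dn v + sn v·cn u·dn u)/D = 0.0416384061085821/0.6495550733397924 = 0.06410296496414308
cn(u+v) = (cn u·cn v − sn u·sn v·dn u·dn v)/D = 0.6482191268685304/0.6495550733397924 = 0.9979432899132124
dn(u+v) = (dn u·dn v − m·sn u·sn v·cn u·cn v)/D = 0.6488251542762655/0.6495550733397924 = 0.9988762784042715

sn(u+v)=0.0641030 cn(u+v)=0.9979433 dn(u+v)=0.9988763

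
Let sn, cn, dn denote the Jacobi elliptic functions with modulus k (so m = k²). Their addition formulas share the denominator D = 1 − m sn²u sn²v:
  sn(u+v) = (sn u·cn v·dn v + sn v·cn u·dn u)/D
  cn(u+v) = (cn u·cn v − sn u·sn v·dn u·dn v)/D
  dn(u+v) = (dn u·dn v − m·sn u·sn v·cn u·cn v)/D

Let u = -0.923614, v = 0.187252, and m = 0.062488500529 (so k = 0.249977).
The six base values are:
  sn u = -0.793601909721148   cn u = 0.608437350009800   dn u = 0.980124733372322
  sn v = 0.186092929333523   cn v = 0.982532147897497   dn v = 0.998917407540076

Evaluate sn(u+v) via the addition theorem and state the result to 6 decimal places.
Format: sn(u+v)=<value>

sn(u+v)=-0.668831

m = k² = 0.062488500529
D = 1 − m·sn²u·sn²v = 0.9986370960303115
sn(u+v) = (sn u·cn v·dn v + sn v·cn u·dn u)/D = -0.6679197549001027/0.9986370960303115 = -0.6688313077444796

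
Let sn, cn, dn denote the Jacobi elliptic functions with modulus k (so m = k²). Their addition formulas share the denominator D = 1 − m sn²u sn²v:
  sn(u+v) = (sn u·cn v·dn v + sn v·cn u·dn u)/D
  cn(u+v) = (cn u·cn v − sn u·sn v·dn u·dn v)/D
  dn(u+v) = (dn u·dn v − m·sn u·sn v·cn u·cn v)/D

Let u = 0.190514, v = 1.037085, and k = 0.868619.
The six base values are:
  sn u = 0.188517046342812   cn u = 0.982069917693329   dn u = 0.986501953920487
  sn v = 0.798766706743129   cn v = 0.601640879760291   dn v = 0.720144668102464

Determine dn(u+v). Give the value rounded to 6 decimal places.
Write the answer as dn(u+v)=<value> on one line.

m = k² = 0.754498967161
D = 1 − m·sn²u·sn²v = 0.9828919775059134
dn(u+v) = (dn u·dn v − m·sn u·sn v·cn u·cn v)/D = 0.6432953077952914/0.9828919775059134 = 0.654492378122418

dn(u+v)=0.654492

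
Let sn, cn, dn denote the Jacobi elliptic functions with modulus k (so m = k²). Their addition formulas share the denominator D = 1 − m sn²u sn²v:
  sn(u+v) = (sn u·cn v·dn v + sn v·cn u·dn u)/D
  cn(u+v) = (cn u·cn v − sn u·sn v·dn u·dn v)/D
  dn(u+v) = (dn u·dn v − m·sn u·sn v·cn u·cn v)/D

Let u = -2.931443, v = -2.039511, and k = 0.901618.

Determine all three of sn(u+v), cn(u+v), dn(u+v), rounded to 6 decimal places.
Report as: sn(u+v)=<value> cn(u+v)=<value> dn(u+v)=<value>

sn u = -0.9570554944991399, cn u = -0.2899047782445243, dn u = 0.505377330596776
sn v = -0.9941519290182571, cn v = 0.1079904719374738, dn v = 0.4433566847243418
m = k² = 0.812915017924
D = 1 − m·sn²u·sn²v = 0.2640896554723553
sn(u+v) = (sn u·cn v·dn v + sn v·cn u·dn u)/D = 0.09983230665265008/0.2640896554723553 = 0.378024298127423
cn(u+v) = (cn u·cn v − sn u·sn v·dn u·dn v)/D = -0.2444930605884727/0.2640896554723553 = -0.9257956740152058
dn(u+v) = (dn u·dn v − m·sn u·sn v·cn u·cn v)/D = 0.248276936456711/0.2640896554723553 = 0.9401236713063923

sn(u+v)=0.378024 cn(u+v)=-0.925796 dn(u+v)=0.940124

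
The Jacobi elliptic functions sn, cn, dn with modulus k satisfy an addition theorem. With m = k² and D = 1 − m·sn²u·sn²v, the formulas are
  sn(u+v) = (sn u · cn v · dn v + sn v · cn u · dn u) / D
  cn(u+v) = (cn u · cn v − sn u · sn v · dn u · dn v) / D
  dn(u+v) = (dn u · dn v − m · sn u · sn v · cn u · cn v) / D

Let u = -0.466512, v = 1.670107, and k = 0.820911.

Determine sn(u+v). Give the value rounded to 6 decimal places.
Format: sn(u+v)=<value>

sn u = -0.4400556444327086, cn u = 0.8979705060874291, dn u = 0.9324703493509586
sn v = 0.9772708152910582, cn v = 0.2119947017742432, dn v = 0.5969850477709235
m = k² = 0.673894869921
D = 1 − m·sn²u·sn²v = 0.8753658084575681
sn(u+v) = (sn u·cn v·dn v + sn v·cn u·dn u)/D = 0.7626066076943845/0.8753658084575681 = 0.8711861947613991

sn(u+v)=0.871186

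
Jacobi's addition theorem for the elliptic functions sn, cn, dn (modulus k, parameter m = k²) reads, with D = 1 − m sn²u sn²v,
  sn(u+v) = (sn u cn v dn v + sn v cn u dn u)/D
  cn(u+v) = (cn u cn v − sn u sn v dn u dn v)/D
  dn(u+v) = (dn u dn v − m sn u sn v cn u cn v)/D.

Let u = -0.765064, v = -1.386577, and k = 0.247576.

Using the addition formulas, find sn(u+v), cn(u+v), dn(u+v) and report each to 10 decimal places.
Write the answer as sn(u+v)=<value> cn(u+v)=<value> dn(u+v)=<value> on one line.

sn u = -0.6896458800029006, cn u = 0.7241467808359192, dn u = 0.9853161581395838
sn v = -0.9795195918747867, cn v = 0.2013488741797462, dn v = 0.9701500202893647
m = k² = 0.061293875776
D = 1 − m·sn²u·sn²v = 0.9720297962613784
sn(u+v) = (sn u·cn v·dn v + sn v·cn u·dn u)/D = -0.8336149464538008/0.9720297962613784 = -0.857602256288903
cn(u+v) = (cn u·cn v − sn u·sn v·dn u·dn v)/D = -0.4999280406906214/0.9720297962613784 = -0.5143134939005419
dn(u+v) = (dn u·dn v − m·sn u·sn v·cn u·cn v)/D = 0.94986733802594/0.9720297962613784 = 0.9771998159720209

sn(u+v)=-0.8576022563 cn(u+v)=-0.5143134939 dn(u+v)=0.9771998160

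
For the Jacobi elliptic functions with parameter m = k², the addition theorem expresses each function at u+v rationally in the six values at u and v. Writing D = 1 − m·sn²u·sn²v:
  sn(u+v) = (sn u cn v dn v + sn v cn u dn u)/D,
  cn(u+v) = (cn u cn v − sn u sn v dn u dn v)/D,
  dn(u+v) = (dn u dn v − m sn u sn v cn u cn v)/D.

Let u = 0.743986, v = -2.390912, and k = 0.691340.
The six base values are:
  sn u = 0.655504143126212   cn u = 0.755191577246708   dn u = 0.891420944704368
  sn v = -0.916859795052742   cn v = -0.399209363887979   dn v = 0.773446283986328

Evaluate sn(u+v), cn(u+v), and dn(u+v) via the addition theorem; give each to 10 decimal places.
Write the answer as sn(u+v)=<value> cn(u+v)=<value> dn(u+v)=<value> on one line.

sn(u+v)=-0.9906469552 cn(u+v)=0.1364500280 dn(u+v)=0.7286616414

m = k² = 0.4779509956
D = 1 − m·sn²u·sn²v = 0.8273605234015197
sn(u+v) = (sn u·cn v·dn v + sn v·cn u·dn u)/D = -0.8196221833708696/0.8273605234015197 = -0.9906469552126617
cn(u+v) = (cn u·cn v − sn u·sn v·dn u·dn v)/D = 0.112893366543855/0.8273605234015197 = 0.1364500279511977
dn(u+v) = (dn u·dn v − m·sn u·sn v·cn u·cn v)/D = 0.6028658770110689/0.8273605234015197 = 0.7286616413997033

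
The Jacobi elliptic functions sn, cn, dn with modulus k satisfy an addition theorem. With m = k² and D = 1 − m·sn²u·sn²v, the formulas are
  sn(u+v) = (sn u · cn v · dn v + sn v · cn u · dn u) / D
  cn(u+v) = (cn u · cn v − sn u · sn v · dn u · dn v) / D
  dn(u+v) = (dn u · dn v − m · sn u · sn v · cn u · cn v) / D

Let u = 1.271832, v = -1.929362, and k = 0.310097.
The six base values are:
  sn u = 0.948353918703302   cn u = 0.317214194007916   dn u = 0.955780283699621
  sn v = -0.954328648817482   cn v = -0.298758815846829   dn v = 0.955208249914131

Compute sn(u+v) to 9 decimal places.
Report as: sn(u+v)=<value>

sn(u+v)=-0.607856029

m = k² = 0.096160149409
D = 1 − m·sn²u·sn²v = 0.9212352427982075
sn(u+v) = (sn u·cn v·dn v + sn v·cn u·dn u)/D = -0.5599783968834277/0.9212352427982075 = -0.6078560294572757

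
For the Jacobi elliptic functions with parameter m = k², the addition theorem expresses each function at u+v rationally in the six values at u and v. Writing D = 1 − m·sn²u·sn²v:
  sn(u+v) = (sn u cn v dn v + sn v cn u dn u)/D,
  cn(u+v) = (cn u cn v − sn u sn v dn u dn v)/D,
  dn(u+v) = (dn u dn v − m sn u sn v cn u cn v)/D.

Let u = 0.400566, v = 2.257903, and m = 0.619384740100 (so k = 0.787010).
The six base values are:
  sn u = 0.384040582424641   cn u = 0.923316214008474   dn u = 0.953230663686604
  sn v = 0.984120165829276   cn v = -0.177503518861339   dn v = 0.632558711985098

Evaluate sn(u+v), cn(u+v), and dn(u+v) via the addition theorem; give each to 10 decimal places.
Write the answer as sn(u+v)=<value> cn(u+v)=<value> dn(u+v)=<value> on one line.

sn(u+v)=0.9029204717 cn(u+v)=-0.4298076568 dn(u+v)=0.7035887049

m = k² = 0.6193847401
D = 1 − m·sn²u·sn²v = 0.9115269492617704
sn(u+v) = (sn u·cn v·dn v + sn v·cn u·dn u)/D = 0.823036342982896/0.9115269492617704 = 0.9029204716870506
cn(u+v) = (cn u·cn v − sn u·sn v·dn u·dn v)/D = -0.3917812621346393/0.9115269492617704 = -0.4298076567587344
dn(u+v) = (dn u·dn v − m·sn u·sn v·cn u·cn v)/D = 0.64134006568237/0.9115269492617704 = 0.703588704866905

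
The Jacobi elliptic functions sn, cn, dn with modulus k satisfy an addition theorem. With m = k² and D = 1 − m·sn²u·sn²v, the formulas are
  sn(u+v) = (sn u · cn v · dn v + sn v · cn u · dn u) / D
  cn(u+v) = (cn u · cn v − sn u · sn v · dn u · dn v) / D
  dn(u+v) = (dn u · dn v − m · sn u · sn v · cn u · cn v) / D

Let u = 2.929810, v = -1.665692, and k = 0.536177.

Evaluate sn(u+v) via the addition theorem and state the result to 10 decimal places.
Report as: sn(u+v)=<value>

sn u = 0.4602891592658695, cn u = -0.8877690520976269, dn u = 0.9690673387650259
sn v = -0.9994025535214533, cn v = 0.034562060337872, dn v = 0.844308969976852
m = k² = 0.287485775329
D = 1 − m·sn²u·sn²v = 0.9391642644495521
sn(u+v) = (sn u·cn v·dn v + sn v·cn u·dn u)/D = 0.8732257292261503/0.9391642644495521 = 0.9297901999475581

sn(u+v)=0.9297901999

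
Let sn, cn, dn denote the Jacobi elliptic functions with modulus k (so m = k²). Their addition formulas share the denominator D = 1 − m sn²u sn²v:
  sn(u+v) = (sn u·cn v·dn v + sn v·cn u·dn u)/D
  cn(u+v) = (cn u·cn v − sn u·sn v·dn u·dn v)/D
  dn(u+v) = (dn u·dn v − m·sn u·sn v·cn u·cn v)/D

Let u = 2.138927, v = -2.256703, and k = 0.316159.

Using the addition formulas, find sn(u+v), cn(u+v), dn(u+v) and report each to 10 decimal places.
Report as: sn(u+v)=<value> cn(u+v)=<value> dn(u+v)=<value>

sn u = 0.8767685811805049, cn u = -0.4809125232874731, dn u = 0.9608127365688204
sn v = -0.8166805603451625, cn v = -0.5770899950218435, dn v = 0.9660912433346698
m = k² = 0.099956513281
D = 1 − m·sn²u·sn²v = 0.9487509886468331
sn(u+v) = (sn u·cn v·dn v + sn v·cn u·dn u)/D = -0.1114563776745282/0.9487509886468331 = -0.1174769555007201
cn(u+v) = (cn u·cn v − sn u·sn v·dn u·dn v)/D = 0.9421814657134878/0.9487509886468331 = 0.9930756088668585
dn(u+v) = (dn u·dn v − m·sn u·sn v·cn u·cn v)/D = 0.948096369711817/0.9487509886468331 = 0.9993100202868302

sn(u+v)=-0.1174769555 cn(u+v)=0.9930756089 dn(u+v)=0.9993100203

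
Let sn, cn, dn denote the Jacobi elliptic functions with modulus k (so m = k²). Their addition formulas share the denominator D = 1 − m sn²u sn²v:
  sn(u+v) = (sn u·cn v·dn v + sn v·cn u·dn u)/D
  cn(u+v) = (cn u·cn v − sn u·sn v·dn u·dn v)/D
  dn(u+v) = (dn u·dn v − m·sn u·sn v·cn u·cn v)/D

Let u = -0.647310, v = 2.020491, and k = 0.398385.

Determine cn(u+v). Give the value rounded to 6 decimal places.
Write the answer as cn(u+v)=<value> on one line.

sn u = -0.5977791215404634, cn u = 0.8016608521378051, dn u = 0.9712293089666393
sn v = 0.9390742080427395, cn v = -0.3437144625832634, dn v = 0.9273830948382088
m = k² = 0.158710608225
D = 1 − m·sn²u·sn²v = 0.9499864978910382
cn(u+v) = (cn u·cn v − sn u·sn v·dn u·dn v)/D = 0.2300745038788284/0.9499864978910382 = 0.2421871304377397

cn(u+v)=0.242187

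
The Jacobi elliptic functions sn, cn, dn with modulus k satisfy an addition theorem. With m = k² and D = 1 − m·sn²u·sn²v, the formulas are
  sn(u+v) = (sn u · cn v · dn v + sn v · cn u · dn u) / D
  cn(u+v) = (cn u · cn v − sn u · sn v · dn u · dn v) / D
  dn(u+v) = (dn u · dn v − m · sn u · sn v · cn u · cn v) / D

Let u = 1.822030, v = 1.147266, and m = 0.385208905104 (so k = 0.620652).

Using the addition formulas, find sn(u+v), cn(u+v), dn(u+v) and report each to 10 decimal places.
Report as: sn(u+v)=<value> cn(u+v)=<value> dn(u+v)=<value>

sn(u+v)=0.5266553281 cn(u+v)=-0.8500789172 dn(u+v)=0.9450694210

sn u = 0.9990823438375608, cn u = -0.04283071598801366, dn u = 0.7845366461584394
sn v = 0.8786562979086822, cn v = 0.4774548252404715, dn v = 0.838215076790686
m = k² = 0.385208905104
D = 1 − m·sn²u·sn²v = 0.7031500781236678
sn(u+v) = (sn u·cn v·dn v + sn v·cn u·dn u)/D = 0.3703177350980218/0.7031500781236678 = 0.526655328100371
cn(u+v) = (cn u·cn v − sn u·sn v·dn u·dn v)/D = -0.5977330570055428/0.7031500781236678 = -0.8500789171503376
dn(u+v) = (dn u·dn v − m·sn u·sn v·cn u·cn v)/D = 0.664525637217681/0.7031500781236678 = 0.945069421013143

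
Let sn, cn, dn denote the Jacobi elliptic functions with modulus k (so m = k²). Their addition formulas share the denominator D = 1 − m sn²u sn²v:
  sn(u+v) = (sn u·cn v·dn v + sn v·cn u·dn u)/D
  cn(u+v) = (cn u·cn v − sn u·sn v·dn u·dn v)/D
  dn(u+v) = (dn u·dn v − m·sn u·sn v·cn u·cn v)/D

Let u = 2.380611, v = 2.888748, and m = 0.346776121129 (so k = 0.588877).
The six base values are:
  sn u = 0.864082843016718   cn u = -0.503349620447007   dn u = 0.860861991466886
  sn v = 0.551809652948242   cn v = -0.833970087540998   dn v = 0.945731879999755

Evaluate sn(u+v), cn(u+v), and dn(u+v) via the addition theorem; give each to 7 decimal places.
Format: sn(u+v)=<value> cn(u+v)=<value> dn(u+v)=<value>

m = k² = 0.346776121129
D = 1 − m·sn²u·sn²v = 0.9211614668446656
sn(u+v) = (sn u·cn v·dn v + sn v·cn u·dn u)/D = -0.920619747741928/0.9211614668446656 = -0.9994119173215168
cn(u+v) = (cn u·cn v − sn u·sn v·dn u·dn v)/D = 0.03158683376036132/0.9211614668446656 = 0.03429022478388989
dn(u+v) = (dn u·dn v − m·sn u·sn v·cn u·cn v)/D = 0.744735902614057/0.9211614668446656 = 0.8084748759249186

sn(u+v)=-0.9994119 cn(u+v)=0.0342902 dn(u+v)=0.8084749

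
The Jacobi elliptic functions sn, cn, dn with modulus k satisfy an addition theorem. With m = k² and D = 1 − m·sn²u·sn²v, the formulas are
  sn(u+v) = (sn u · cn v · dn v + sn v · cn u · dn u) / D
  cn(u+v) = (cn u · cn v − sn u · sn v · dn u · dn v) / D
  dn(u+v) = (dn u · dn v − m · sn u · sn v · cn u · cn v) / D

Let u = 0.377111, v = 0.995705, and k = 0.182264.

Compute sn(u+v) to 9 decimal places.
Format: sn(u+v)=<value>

sn u = 0.3679677322125164, cn u = 0.9298385602083718, dn u = 0.9977484558719965
sn v = 0.8366992302701212, cn v = 0.5476626681319321, dn v = 0.9883034476848
m = k² = 0.033220165696
D = 1 − m·sn²u·sn²v = 0.9968510917577318
sn(u+v) = (sn u·cn v·dn v + sn v·cn u·dn u)/D = 0.9754085922323695/0.9968510917577318 = 0.978489766723781

sn(u+v)=0.978489767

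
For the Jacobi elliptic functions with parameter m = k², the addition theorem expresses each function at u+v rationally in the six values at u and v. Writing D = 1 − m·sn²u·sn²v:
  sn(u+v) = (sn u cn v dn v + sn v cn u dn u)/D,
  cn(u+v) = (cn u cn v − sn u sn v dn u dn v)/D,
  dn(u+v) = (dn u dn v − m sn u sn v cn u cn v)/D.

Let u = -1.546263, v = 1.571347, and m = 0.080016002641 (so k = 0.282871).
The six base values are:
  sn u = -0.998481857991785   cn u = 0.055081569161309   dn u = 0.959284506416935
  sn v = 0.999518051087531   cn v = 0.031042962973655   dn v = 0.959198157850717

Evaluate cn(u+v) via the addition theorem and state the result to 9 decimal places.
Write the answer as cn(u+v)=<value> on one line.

cn(u+v)=0.999685418

m = k² = 0.080016002641
D = 1 − m·sn²u·sn²v = 0.9203036389707001
cn(u+v) = (cn u·cn v − sn u·sn v·dn u·dn v)/D = 0.9200141282377771/0.9203036389707001 = 0.9996854182460401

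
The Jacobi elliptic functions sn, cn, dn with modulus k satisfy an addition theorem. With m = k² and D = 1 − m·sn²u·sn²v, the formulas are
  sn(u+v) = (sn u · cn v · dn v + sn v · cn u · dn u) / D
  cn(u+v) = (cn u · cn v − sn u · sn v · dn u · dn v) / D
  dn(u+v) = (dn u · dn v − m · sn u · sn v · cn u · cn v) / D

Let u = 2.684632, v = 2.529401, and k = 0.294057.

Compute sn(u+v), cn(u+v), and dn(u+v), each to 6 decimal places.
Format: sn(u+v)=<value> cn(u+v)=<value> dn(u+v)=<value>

sn(u+v)=-0.929448 cn(u+v)=0.368952 dn(u+v)=0.961926

sn u = 0.5024073566833041, cn u = -0.8646310472973402, dn u = 0.9890267721806901
sn v = 0.6283521469049052, cn v = -0.7779290324187653, dn v = 0.9827815368792964
m = k² = 0.086469519249
D = 1 − m·sn²u·sn²v = 0.9913825012089633
sn(u+v) = (sn u·cn v·dn v + sn v·cn u·dn u)/D = -0.9214387512234757/0.9913825012089633 = -0.9294482705714564
cn(u+v) = (cn u·cn v − sn u·sn v·dn u·dn v)/D = 0.3657730053558651/0.9913825012089633 = 0.3689524526707049
dn(u+v) = (dn u·dn v − m·sn u·sn v·cn u·cn v)/D = 0.9536363943692976/0.9913825012089633 = 0.9619257886904042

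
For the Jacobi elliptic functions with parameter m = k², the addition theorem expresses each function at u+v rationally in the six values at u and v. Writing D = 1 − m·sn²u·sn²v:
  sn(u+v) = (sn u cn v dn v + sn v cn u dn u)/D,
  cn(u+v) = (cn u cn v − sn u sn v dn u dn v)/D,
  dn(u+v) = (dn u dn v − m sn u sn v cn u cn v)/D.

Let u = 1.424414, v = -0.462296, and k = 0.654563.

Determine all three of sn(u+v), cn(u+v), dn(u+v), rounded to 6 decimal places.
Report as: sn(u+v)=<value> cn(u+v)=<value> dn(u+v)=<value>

sn u = 0.9596492831139234, cn u = 0.2811996682411501, dn u = 0.7780915303575879
sn v = -0.4399668501553088, cn v = 0.898014014792874, dn v = 0.957634612737963
m = k² = 0.428452720969
D = 1 − m·sn²u·sn²v = 0.9236220667859782
sn(u+v) = (sn u·cn v·dn v + sn v·cn u·dn u)/D = 0.7290045832701827/0.9236220667859782 = 0.7892888330472378
cn(u+v) = (cn u·cn v − sn u·sn v·dn u·dn v)/D = 0.5671243601054968/0.9236220667859782 = 0.6140220989727727
dn(u+v) = (dn u·dn v − m·sn u·sn v·cn u·cn v)/D = 0.7908081415012473/0.9236220667859782 = 0.8562031700402124

sn(u+v)=0.789289 cn(u+v)=0.614022 dn(u+v)=0.856203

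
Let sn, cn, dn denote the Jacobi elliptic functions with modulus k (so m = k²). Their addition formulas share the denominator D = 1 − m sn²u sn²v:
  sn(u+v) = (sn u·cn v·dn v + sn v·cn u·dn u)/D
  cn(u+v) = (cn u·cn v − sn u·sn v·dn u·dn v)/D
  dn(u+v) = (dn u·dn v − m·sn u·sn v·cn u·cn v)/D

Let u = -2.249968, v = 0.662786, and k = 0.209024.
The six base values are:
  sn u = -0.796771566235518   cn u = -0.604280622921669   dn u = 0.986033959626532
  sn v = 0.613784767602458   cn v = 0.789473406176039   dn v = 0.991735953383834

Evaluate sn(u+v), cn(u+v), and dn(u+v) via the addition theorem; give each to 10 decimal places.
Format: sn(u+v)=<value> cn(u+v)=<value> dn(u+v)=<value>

m = k² = 0.043691032576
D = 1 − m·sn²u·sn²v = 0.989550580225062
sn(u+v) = (sn u·cn v·dn v + sn v·cn u·dn u)/D = -0.9895498912969488/0.989550580225062 = -0.9999993037969691
cn(u+v) = (cn u·cn v − sn u·sn v·dn u·dn v)/D = 0.001167672023169174/0.989550580225062 = 0.001180002363197645
dn(u+v) = (dn u·dn v − m·sn u·sn v·cn u·cn v)/D = 0.967691944297381/0.989550580225062 = 0.9779105420536366

sn(u+v)=-0.9999993038 cn(u+v)=0.0011800024 dn(u+v)=0.9779105421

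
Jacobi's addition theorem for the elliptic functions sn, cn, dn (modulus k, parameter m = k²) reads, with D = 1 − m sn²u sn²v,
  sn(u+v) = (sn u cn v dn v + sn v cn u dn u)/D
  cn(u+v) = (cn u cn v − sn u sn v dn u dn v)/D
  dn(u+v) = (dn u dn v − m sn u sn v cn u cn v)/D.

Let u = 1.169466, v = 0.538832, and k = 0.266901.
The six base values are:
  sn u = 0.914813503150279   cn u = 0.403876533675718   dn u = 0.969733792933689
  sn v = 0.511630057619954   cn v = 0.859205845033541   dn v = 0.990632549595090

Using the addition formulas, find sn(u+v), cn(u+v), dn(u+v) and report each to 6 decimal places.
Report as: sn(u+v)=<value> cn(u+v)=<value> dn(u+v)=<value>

m = k² = 0.071236143801
D = 1 − m·sn²u·sn²v = 0.9843945018559899
sn(u+v) = (sn u·cn v·dn v + sn v·cn u·dn u)/D = 0.9790314753791735/0.9843945018559899 = 0.9945519540522576
cn(u+v) = (cn u·cn v − sn u·sn v·dn u·dn v)/D = -0.1026153278081852/0.9843945018559899 = -0.1042420773528428
dn(u+v) = (dn u·dn v − m·sn u·sn v·cn u·cn v)/D = 0.9490798196755821/0.9843945018559899 = 0.9641254780336287

sn(u+v)=0.994552 cn(u+v)=-0.104242 dn(u+v)=0.964125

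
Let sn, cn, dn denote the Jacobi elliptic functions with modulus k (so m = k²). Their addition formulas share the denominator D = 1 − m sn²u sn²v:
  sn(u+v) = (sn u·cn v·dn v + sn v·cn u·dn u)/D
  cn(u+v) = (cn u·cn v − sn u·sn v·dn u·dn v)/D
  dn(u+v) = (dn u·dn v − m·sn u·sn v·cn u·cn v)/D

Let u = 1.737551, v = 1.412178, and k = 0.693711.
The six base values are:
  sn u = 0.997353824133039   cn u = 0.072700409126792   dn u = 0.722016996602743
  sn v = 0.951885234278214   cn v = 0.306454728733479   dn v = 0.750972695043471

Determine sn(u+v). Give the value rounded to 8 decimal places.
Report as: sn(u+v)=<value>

sn(u+v)=0.49357753

m = k² = 0.481234951521
D = 1 − m·sn²u·sn²v = 0.5662646125509742
sn(u+v) = (sn u·cn v·dn v + sn v·cn u·dn u)/D = 0.2794954871241156/0.5662646125509742 = 0.493577527059323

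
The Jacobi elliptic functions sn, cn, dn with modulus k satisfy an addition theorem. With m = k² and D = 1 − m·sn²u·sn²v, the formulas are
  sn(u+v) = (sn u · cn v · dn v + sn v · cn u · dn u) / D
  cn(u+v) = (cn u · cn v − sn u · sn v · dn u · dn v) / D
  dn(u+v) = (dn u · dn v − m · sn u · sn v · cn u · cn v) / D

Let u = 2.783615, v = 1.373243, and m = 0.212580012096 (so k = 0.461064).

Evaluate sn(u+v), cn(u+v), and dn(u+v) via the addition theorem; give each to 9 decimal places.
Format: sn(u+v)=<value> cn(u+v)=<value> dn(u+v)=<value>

sn u = 0.5166556867598429, cn u = -0.8561932616756074, dn u = 0.9712133435336241
sn v = 0.966240244029328, cn v = 0.2576427581325442, dn v = 0.8952826395273457
m = k² = 0.212580012096
D = 1 − m·sn²u·sn²v = 0.9470220560801097
sn(u+v) = (sn u·cn v·dn v + sn v·cn u·dn u)/D = -0.6843001231004363/0.9470220560801097 = -0.7225809776098293
cn(u+v) = (cn u·cn v − sn u·sn v·dn u·dn v)/D = -0.6546633609932102/0.9470220560801097 = -0.6912862871462325
dn(u+v) = (dn u·dn v − m·sn u·sn v·cn u·cn v)/D = 0.892920289152045/0.9470220560801097 = 0.9428716928177983

sn(u+v)=-0.722580978 cn(u+v)=-0.691286287 dn(u+v)=0.942871693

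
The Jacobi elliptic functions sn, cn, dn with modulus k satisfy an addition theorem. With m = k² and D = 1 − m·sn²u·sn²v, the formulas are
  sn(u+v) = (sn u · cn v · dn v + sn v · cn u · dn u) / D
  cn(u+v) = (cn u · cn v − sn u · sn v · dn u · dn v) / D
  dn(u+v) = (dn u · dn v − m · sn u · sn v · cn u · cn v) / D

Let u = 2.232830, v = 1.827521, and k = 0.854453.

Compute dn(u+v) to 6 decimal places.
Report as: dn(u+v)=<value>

dn(u+v)=0.987777

sn u = 0.998346230585803, cn u = -0.05748742362568253, dn u = 0.5218456427127039
sn v = 0.9880497375520599, cn v = 0.1541353824509659, dn v = 0.5359620696221251
m = k² = 0.730089929209
D = 1 − m·sn²u·sn²v = 0.2896108213877265
dn(u+v) = (dn u·dn v − m·sn u·sn v·cn u·cn v)/D = 0.2860708055913967/0.2896108213877265 = 0.9877766452946508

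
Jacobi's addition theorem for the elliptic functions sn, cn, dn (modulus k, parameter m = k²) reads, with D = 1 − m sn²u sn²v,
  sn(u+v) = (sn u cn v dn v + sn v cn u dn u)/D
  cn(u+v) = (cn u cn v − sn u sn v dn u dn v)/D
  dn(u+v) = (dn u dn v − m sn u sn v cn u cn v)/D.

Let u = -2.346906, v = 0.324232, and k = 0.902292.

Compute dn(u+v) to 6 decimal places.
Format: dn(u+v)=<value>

dn(u+v)=0.443725

sn u = -0.9997048576562506, cn u = -0.02429398235151313, dn u = 0.4316823424628056
sn v = 0.3143016593890417, cn v = 0.9493231625243823, dn v = 0.9589450712379039
m = k² = 0.814130853264
D = 1 − m·sn²u·sn²v = 0.9196231159082964
dn(u+v) = (dn u·dn v − m·sn u·sn v·cn u·cn v)/D = 0.4080600150879381/0.9196231159082964 = 0.4437252696556067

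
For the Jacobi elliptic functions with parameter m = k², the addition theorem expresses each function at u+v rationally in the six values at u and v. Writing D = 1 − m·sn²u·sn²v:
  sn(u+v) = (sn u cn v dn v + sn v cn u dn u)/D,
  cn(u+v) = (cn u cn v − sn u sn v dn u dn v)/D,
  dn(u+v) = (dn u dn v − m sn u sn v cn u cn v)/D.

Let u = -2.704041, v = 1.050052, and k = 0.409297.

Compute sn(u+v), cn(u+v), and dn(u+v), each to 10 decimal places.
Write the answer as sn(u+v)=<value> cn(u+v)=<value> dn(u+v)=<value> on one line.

sn u = -0.5463645036703339, cn u = -0.8375475085803012, dn u = 0.974675177598746
sn v = 0.8542977666295732, cn v = 0.5197839223482421, dn v = 0.9368760997777741
m = k² = 0.167524034209
D = 1 − m·sn²u·sn²v = 0.9635027100852884
sn(u+v) = (sn u·cn v·dn v + sn v·cn u·dn u)/D = -0.9634595111885789/0.9635027100852884 = -0.9999551647377249
cn(u+v) = (cn u·cn v − sn u·sn v·dn u·dn v)/D = -0.009123740568419102/0.9635027100852884 = -0.009469346035997633
dn(u+v) = (dn u·dn v − m·sn u·sn v·cn u·cn v)/D = 0.8791089687921673/0.9635027100852884 = 0.9124094406691907

sn(u+v)=-0.9999551647 cn(u+v)=-0.0094693460 dn(u+v)=0.9124094407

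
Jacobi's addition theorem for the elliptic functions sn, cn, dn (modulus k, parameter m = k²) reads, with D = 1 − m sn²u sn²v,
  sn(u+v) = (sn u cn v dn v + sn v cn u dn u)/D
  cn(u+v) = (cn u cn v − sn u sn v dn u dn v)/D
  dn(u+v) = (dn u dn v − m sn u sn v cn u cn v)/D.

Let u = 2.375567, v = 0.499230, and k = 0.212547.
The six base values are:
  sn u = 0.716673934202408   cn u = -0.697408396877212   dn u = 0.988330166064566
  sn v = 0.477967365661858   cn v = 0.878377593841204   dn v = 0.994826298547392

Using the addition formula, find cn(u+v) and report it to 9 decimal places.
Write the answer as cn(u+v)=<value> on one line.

cn(u+v)=-0.954445064

m = k² = 0.045176227209
D = 1 − m·sn²u·sn²v = 0.9946990993126947
cn(u+v) = (cn u·cn v − sn u·sn v·dn u·dn v)/D = -0.949385645281142/0.9946990993126947 = -0.9544450637757057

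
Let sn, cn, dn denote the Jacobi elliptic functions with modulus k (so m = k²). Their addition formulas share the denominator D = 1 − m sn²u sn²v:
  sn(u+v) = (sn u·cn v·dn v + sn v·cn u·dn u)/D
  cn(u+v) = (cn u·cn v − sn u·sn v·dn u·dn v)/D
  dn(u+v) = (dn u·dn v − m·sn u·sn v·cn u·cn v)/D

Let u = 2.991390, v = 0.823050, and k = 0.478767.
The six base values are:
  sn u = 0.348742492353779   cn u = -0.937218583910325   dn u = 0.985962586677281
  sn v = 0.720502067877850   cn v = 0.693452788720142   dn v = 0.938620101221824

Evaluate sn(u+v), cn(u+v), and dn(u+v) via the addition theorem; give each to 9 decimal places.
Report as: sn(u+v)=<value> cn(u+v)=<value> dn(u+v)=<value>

sn(u+v)=-0.445239868 cn(u+v)=-0.895411336 dn(u+v)=0.977015962

m = k² = 0.229217840289
D = 1 − m·sn²u·sn²v = 0.9855279980144773
sn(u+v) = (sn u·cn v·dn v + sn v·cn u·dn u)/D = -0.4387963559467289/0.9855279980144773 = -0.4452398682034024
cn(u+v) = (cn u·cn v − sn u·sn v·dn u·dn v)/D = -0.8824529408859688/0.9855279980144773 = -0.8954113355113486
dn(u+v) = (dn u·dn v − m·sn u·sn v·cn u·cn v)/D = 0.9628765850287283/0.9855279980144773 = 0.9770159619702491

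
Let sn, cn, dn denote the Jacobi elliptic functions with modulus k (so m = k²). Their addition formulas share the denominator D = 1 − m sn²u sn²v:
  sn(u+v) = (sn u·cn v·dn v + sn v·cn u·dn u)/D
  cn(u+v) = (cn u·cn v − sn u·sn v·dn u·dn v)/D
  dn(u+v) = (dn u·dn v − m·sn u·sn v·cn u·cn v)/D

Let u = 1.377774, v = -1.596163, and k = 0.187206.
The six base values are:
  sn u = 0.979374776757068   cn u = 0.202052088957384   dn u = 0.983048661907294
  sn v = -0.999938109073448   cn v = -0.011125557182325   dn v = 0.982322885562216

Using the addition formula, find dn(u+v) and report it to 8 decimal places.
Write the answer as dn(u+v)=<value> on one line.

dn(u+v)=0.99917757

m = k² = 0.035046086436
D = 1 − m·sn²u·sn²v = 0.9663888325165906
dn(u+v) = (dn u·dn v − m·sn u·sn v·cn u·cn v)/D = 0.965594046303588/0.9663888325165906 = 0.9991775709877225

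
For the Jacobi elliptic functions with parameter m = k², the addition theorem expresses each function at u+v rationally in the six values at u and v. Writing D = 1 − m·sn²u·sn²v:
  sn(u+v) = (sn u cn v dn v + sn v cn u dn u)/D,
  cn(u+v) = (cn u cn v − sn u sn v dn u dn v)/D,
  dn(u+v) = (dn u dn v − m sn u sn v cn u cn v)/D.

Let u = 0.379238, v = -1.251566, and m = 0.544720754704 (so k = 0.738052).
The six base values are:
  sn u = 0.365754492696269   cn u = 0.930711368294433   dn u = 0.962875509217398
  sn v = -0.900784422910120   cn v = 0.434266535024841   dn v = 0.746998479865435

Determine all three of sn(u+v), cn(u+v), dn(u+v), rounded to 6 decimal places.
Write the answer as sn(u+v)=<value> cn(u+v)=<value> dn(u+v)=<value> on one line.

m = k² = 0.544720754704
D = 1 − m·sn²u·sn²v = 0.9408717539445627
sn(u+v) = (sn u·cn v·dn v + sn v·cn u·dn u)/D = -0.6885967763062231/0.9408717539445627 = -0.7318710264383131
cn(u+v) = (cn u·cn v − sn u·sn v·dn u·dn v)/D = 0.6411506352109425/0.9408717539445627 = 0.6814431749310649
dn(u+v) = (dn u·dn v − m·sn u·sn v·cn u·cn v)/D = 0.7918029156784326/0.9408717539445627 = 0.8415630635725159

sn(u+v)=-0.731871 cn(u+v)=0.681443 dn(u+v)=0.841563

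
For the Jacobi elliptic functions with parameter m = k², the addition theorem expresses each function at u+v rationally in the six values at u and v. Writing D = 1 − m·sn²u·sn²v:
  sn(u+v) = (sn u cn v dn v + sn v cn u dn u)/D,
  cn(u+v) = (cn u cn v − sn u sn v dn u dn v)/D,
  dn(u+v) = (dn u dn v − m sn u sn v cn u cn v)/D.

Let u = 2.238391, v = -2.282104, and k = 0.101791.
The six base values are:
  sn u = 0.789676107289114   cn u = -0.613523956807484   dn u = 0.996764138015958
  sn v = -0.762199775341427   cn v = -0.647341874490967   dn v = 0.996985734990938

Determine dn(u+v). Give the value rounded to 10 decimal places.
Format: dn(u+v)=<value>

dn(u+v)=0.9999901069

m = k² = 0.010361407681
D = 1 − m·sn²u·sn²v = 0.9962463446814525
dn(u+v) = (dn u·dn v − m·sn u·sn v·cn u·cn v)/D = 0.9962364887112943/0.9962463446814525 = 0.9999901068945338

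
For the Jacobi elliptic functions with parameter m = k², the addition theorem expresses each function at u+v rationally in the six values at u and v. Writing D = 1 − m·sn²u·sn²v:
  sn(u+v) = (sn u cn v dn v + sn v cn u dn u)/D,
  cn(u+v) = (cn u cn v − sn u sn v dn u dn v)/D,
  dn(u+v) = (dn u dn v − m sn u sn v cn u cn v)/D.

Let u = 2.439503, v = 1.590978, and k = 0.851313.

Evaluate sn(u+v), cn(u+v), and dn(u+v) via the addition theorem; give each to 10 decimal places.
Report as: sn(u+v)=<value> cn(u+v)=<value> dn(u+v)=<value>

sn u = 0.9850358510899659, cn u = -0.1723495635836264, dn u = 0.5447879763614951
sn v = 0.9601795740752966, cn v = 0.2793835813511273, dn v = 0.5760515681080462
m = k² = 0.724733823969
D = 1 − m·sn²u·sn²v = 0.3516828187295528
sn(u+v) = (sn u·cn v·dn v + sn v·cn u·dn u)/D = 0.06837595764448153/0.3516828187295528 = 0.1944250728297968
cn(u+v) = (cn u·cn v − sn u·sn v·dn u·dn v)/D = -0.3449717863909504/0.3516828187295528 = -0.980917372185409
dn(u+v) = (dn u·dn v − m·sn u·sn v·cn u·cn v)/D = 0.3468320595569887/0.3516828187295528 = 0.986207005533886

sn(u+v)=0.1944250728 cn(u+v)=-0.9809173722 dn(u+v)=0.9862070055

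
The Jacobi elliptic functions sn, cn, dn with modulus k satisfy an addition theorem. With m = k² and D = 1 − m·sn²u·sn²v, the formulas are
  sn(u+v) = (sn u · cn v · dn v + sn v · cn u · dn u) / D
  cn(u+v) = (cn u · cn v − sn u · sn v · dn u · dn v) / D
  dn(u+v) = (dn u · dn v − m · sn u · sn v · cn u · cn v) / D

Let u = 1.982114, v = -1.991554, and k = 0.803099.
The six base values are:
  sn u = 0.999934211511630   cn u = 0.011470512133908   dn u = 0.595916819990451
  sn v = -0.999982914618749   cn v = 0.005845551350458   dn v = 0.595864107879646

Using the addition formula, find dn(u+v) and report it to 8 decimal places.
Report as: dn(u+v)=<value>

dn(u+v)=0.99997126

m = k² = 0.644968003801
D = 1 − m·sn²u·sn²v = 0.3551388923080262
dn(u+v) = (dn u·dn v − m·sn u·sn v·cn u·cn v)/D = 0.3551286867814374/0.3551388923080262 = 0.9999712632809028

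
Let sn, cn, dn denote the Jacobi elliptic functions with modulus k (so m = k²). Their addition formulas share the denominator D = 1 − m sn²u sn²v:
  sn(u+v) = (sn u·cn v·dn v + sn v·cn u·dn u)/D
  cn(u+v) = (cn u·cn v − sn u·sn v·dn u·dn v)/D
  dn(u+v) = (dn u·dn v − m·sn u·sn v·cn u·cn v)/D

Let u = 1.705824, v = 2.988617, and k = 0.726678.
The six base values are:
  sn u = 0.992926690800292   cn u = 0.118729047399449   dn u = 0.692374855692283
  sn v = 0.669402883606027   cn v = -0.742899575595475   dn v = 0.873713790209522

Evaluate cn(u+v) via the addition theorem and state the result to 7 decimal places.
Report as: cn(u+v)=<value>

cn(u+v)=-0.6394666

m = k² = 0.528060915684
D = 1 − m·sn²u·sn²v = 0.766711380932455
cn(u+v) = (cn u·cn v − sn u·sn v·dn u·dn v)/D = -0.4902863241662521/0.766711380932455 = -0.6394666055041185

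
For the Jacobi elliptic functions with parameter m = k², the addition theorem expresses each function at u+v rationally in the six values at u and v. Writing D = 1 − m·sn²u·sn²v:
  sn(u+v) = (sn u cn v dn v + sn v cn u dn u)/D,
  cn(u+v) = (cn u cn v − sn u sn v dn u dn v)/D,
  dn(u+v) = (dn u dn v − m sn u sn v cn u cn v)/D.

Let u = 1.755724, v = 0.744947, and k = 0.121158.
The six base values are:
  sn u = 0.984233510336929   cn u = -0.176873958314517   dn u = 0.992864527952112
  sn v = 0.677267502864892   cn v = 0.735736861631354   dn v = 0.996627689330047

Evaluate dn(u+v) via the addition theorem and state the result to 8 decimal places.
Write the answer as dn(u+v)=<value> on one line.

m = k² = 0.014679260964
D = 1 − m·sn²u·sn²v = 0.9934773967706795
dn(u+v) = (dn u·dn v − m·sn u·sn v·cn u·cn v)/D = 0.9907896338120325/0.9934773967706795 = 0.9972945907301125

dn(u+v)=0.99729459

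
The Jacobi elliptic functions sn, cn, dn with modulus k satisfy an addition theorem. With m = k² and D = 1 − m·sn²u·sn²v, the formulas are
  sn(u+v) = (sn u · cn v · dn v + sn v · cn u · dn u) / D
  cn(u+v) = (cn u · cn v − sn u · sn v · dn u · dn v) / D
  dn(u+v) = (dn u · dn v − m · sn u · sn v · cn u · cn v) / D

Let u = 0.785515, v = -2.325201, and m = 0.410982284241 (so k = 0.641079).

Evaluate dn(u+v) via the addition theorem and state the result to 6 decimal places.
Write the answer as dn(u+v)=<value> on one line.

dn(u+v)=0.776889

sn u = 0.6862897994677328, cn u = 0.727328200433985, dn u = 0.8980144419172276
sn v = -0.9120807851274818, cn v = -0.4100105381587604, dn v = 0.8112381827815621
m = k² = 0.410982284241
D = 1 − m·sn²u·sn²v = 0.8389707380488538
dn(u+v) = (dn u·dn v − m·sn u·sn v·cn u·cn v)/D = 0.6517869950112545/0.8389707380488538 = 0.7768888299097037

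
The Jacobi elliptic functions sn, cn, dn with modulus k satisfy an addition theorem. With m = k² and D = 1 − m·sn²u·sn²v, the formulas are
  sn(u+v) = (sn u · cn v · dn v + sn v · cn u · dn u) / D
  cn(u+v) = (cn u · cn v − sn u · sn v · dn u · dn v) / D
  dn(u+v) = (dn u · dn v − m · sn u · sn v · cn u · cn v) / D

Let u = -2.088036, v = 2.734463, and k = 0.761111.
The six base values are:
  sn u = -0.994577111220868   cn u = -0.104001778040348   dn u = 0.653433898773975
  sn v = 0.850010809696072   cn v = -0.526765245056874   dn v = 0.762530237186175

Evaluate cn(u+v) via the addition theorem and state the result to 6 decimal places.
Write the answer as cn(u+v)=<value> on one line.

m = k² = 0.579289954321
D = 1 − m·sn²u·sn²v = 0.5859795286628684
cn(u+v) = (cn u·cn v − sn u·sn v·dn u·dn v)/D = 0.4760167973106487/0.5859795286628684 = 0.8123437322065826

cn(u+v)=0.812344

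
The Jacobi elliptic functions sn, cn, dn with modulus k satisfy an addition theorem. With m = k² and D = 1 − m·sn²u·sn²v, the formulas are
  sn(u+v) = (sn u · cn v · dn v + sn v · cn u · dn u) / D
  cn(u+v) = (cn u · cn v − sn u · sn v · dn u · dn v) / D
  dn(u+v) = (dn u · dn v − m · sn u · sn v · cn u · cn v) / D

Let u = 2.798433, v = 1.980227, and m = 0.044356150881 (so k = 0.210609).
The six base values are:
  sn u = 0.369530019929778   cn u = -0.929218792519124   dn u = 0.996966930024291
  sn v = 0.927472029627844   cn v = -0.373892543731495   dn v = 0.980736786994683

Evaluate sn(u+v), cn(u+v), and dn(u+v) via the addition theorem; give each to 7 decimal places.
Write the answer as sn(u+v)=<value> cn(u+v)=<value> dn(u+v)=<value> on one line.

sn(u+v)=-0.9999233 cn(u+v)=0.0123853 dn(u+v)=0.9775739

m = k² = 0.044356150881
D = 1 − m·sn²u·sn²v = 0.9947897933922436
sn(u+v) = (sn u·cn v·dn v + sn v·cn u·dn u)/D = -0.994713492209156/0.9947897933922436 = -0.9999232991898445
cn(u+v) = (cn u·cn v − sn u·sn v·dn u·dn v)/D = 0.01232077328936927/0.9947897933922436 = 0.0123853032783492
dn(u+v) = (dn u·dn v − m·sn u·sn v·cn u·cn v)/D = 0.9724804989315419/0.9947897933922436 = 0.9775738607202363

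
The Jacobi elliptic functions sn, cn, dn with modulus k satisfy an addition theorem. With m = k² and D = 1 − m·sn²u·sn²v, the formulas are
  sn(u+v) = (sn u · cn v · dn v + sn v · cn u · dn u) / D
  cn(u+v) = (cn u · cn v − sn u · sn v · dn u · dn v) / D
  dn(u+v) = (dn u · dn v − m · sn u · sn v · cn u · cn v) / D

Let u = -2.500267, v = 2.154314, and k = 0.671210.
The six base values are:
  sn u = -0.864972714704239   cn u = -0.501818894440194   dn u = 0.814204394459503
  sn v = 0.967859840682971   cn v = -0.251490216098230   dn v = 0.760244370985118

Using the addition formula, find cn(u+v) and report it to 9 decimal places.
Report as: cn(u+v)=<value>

cn(u+v)=0.941775196

m = k² = 0.4505228641
D = 1 − m·sn²u·sn²v = 0.6842476492259613
cn(u+v) = (cn u·cn v − sn u·sn v·dn u·dn v)/D = 0.644407463817193/0.6842476492259613 = 0.9417751957879043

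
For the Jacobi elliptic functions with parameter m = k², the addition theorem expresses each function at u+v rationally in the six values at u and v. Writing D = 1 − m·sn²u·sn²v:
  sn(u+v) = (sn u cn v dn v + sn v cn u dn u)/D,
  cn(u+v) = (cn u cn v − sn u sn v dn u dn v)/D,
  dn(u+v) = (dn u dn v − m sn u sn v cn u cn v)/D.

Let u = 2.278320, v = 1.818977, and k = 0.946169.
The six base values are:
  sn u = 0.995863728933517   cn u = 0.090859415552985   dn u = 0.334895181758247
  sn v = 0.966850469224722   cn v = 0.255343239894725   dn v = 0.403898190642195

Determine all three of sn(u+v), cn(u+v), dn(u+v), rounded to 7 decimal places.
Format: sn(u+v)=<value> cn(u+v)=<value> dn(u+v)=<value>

m = k² = 0.895235776561
D = 1 − m·sn²u·sn²v = 0.1700424420043027
sn(u+v) = (sn u·cn v·dn v + sn v·cn u·dn u)/D = 0.1321257818472681/0.1700424420043027 = 0.7770164924114931
cn(u+v) = (cn u·cn v − sn u·sn v·dn u·dn v)/D = -0.1070383569288822/0.1700424420043027 = -0.6294802383876241
dn(u+v) = (dn u·dn v − m·sn u·sn v·cn u·cn v)/D = 0.115265355524685/0.1700424420043027 = 0.6778622687726887

sn(u+v)=0.7770165 cn(u+v)=-0.6294802 dn(u+v)=0.6778623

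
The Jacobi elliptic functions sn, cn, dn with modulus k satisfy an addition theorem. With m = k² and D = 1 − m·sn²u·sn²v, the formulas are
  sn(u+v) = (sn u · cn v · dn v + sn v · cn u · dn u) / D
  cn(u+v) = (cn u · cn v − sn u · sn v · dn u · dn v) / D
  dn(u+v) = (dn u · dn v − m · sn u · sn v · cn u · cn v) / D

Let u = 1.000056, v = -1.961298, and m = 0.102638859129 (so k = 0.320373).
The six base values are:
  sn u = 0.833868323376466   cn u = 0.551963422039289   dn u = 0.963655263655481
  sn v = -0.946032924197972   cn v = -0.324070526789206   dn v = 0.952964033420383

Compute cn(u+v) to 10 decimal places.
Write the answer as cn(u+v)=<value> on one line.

m = k² = 0.102638859129
D = 1 − m·sn²u·sn²v = 0.9361267122671394
cn(u+v) = (cn u·cn v − sn u·sn v·dn u·dn v)/D = 0.5455641114259674/0.9361267122671394 = 0.58278874459709

cn(u+v)=0.5827887446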